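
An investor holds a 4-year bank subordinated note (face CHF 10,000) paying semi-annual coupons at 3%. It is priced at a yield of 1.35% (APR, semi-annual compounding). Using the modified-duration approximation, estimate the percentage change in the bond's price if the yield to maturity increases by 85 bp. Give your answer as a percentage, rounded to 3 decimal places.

Periodic yield y = 0.00675. Modified duration first:
  t   CF        PV=CF/(1+0.00675)^t    t·PV
  1       150.00       148.9943       148.9943
  2       150.00       147.9953       295.9906
  3       150.00       147.0030       441.0091
  4       150.00       146.0174       584.0697
  5       150.00       145.0384       725.1921
  6       150.00       144.0660       864.3959
  7       150.00       143.1001     1,001.7004
  8    10,150.00     9,618.1808    76,945.4463
  Σ                 10,640.3953    81,006.7984
P = 10,640.3953; D_Mac = 7.61314 half-year periods = 3.80657 yrs; D_mod = 3.80657/(1+0.00675) = 3.78105 yrs.
ΔP/P ≈ -D_mod · Δy = -3.78105 × (+0.0085) = -0.032139 = -3.2139%.

-3.214%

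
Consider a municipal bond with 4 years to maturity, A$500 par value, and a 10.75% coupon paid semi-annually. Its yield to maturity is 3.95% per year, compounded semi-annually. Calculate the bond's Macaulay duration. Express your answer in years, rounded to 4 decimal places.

3.4317 years

Periodic yield y = 0.01975. Discount each cash flow and weight by its period:
  t   CF        PV=CF/(1+0.01975)^t    t·PV
  1       26.875        26.3545        26.3545
  2       26.875        25.8441        51.6882
  3       26.875        25.3435        76.0306
  4       26.875        24.8527        99.4108
  5       26.875        24.3714       121.8568
  6       26.875        23.8994       143.3961
  7       26.875        23.4365       164.0554
  8      526.875       450.5654     3,604.5235
  Σ                    624.6675     4,287.3160
Price P = Σ PV = 624.6675.
Macaulay duration = Σ(t·PV) / P = 4,287.3160 / 624.6675 = 6.86336 half-year periods.
In years: 6.86336 / 2 = 3.43168 years.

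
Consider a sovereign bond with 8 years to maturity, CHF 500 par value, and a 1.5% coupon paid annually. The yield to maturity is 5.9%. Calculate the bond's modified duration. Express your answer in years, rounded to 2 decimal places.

Periodic yield y = 0.059. First find Macaulay duration:
  t   CF        PV=CF/(1+0.059)^t    t·PV
  1         7.50         7.0822         7.0822
  2         7.50         6.6876        13.3752
  3         7.50         6.3150        18.9450
  4         7.50         5.9632        23.8527
  5         7.50         5.6309        28.1547
  6         7.50         5.3172        31.9034
  7         7.50         5.0210        35.1469
  8       507.50       320.8251     2,566.6010
  Σ                    362.8422     2,725.0610
P = 362.8422; Macaulay duration = 2,725.0610 / 362.8422 = 7.51032 years.
Modified duration = D_Mac / (1 + y) = 7.51032 / 1.059 = 7.09190 years.

7.09 years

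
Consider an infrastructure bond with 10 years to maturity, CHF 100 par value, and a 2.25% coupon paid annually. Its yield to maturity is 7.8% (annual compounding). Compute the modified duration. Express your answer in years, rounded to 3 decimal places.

Periodic yield y = 0.078. First find Macaulay duration:
  t   CF        PV=CF/(1+0.078)^t    t·PV
  1         2.25         2.0872         2.0872
  2         2.25         1.9362         3.8724
  3         2.25         1.7961         5.3882
  4         2.25         1.6661         6.6645
  5         2.25         1.5456         7.7279
  6         2.25         1.4337         8.6024
  7         2.25         1.3300         9.3100
  8         2.25         1.2338         9.8701
  9         2.25         1.1445        10.3004
  10      102.25        48.2476       482.4760
  Σ                     62.4207       546.2991
P = 62.4207; Macaulay duration = 546.2991 / 62.4207 = 8.75188 years.
Modified duration = D_Mac / (1 + y) = 8.75188 / 1.078 = 8.11863 years.

8.119 years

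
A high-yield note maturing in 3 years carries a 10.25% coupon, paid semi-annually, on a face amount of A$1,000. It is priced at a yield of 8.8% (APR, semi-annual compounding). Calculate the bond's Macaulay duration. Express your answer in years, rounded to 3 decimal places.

2.664 years

Periodic yield y = 0.044. Discount each cash flow and weight by its period:
  t   CF        PV=CF/(1+0.044)^t    t·PV
  1        51.25        49.0900        49.0900
  2        51.25        47.0211        94.0422
  3        51.25        45.0394       135.1181
  4        51.25        43.1412       172.5647
  5        51.25        41.3230       206.6148
  6     1,051.25       811.9009     4,871.4053
  Σ                  1,037.5155     5,528.8352
Price P = Σ PV = 1,037.5155.
Macaulay duration = Σ(t·PV) / P = 5,528.8352 / 1,037.5155 = 5.32892 half-year periods.
In years: 5.32892 / 2 = 2.66446 years.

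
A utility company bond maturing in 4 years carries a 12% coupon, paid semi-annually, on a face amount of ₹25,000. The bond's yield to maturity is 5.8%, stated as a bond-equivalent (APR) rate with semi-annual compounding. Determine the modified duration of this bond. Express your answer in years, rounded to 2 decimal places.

3.27 years

Periodic yield y = 0.029. First find Macaulay duration:
  t   CF        PV=CF/(1+0.029)^t    t·PV
  1     1,500.00     1,457.7259     1,457.7259
  2     1,500.00     1,416.6433     2,833.2866
  3     1,500.00     1,376.7185     4,130.1554
  4     1,500.00     1,337.9188     5,351.6752
  5     1,500.00     1,300.2126     6,501.0632
  6     1,500.00     1,263.5691     7,581.4148
  7     1,500.00     1,227.9583     8,595.7084
  8    26,500.00    21,082.5372   168,660.2978
  Σ                 30,463.2839   205,111.3274
P = 30,463.2839; Macaulay duration = 205,111.3274 / 30,463.2839 = 6.73307 half-year periods = 3.36653 years.
Modified duration = D_Mac / (1 + y) = 3.36653 / 1.029 = 3.27166 years.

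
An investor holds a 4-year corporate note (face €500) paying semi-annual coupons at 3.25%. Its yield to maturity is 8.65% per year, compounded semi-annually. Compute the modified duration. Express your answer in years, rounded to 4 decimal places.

Periodic yield y = 0.04325. First find Macaulay duration:
  t   CF        PV=CF/(1+0.04325)^t    t·PV
  1        8.125         7.7882         7.7882
  2        8.125         7.4653        14.9306
  3        8.125         7.1558        21.4674
  4        8.125         6.8591        27.4366
  5        8.125         6.5748        32.8739
  6        8.125         6.3022        37.8133
  7        8.125         6.0409        42.2866
  8      508.125       362.1291     2,897.0327
  Σ                    410.3154     3,081.6292
P = 410.3154; Macaulay duration = 3,081.6292 / 410.3154 = 7.51039 half-year periods = 3.75520 years.
Modified duration = D_Mac / (1 + y) = 3.75520 / 1.04325 = 3.59952 years.

3.5995 years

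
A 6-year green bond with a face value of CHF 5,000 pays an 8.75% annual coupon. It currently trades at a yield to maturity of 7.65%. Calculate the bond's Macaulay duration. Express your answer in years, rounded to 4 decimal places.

4.9446 years

Periodic yield y = 0.0765. Discount each cash flow and weight by its year:
  t   CF        PV=CF/(1+0.0765)^t    t·PV
  1       437.50       406.4097       406.4097
  2       437.50       377.5287       755.0574
  3       437.50       350.7002     1,052.1005
  4       437.50       325.7781     1,303.1125
  5       437.50       302.6271     1,513.1357
  6     5,437.50     3,493.9370    20,963.6218
  Σ                  5,256.9808    25,993.4376
Price P = Σ PV = 5,256.9808.
Macaulay duration = Σ(t·PV) / P = 25,993.4376 / 5,256.9808 = 4.94456 years.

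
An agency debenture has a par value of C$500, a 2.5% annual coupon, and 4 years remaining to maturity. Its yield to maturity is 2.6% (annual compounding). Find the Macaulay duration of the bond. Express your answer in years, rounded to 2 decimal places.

3.86 years

Periodic yield y = 0.026. Discount each cash flow and weight by its year:
  t   CF        PV=CF/(1+0.026)^t    t·PV
  1        12.50        12.1832        12.1832
  2        12.50        11.8745        23.7490
  3        12.50        11.5736        34.7208
  4       512.50       462.4922     1,849.9689
  Σ                    498.1235     1,920.6218
Price P = Σ PV = 498.1235.
Macaulay duration = Σ(t·PV) / P = 1,920.6218 / 498.1235 = 3.85571 years.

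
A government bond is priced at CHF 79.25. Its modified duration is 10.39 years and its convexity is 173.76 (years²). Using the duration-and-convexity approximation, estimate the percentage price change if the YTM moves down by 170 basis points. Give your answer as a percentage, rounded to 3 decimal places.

+20.174%

Duration effect: -D_mod·Δy = -10.39 × (-0.017) = +0.176630
Convexity effect: ½·C·(Δy)² = 0.5 × 173.76 × (-0.017)² = +0.02510832
ΔP/P ≈ +0.176630 + 0.02510832 = +0.20173832
= +20.173832%.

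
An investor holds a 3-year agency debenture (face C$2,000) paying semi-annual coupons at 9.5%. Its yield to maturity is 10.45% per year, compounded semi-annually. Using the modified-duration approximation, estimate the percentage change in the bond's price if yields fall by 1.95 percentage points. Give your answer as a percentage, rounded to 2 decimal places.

Periodic yield y = 0.05225. Modified duration first:
  t   CF        PV=CF/(1+0.05225)^t    t·PV
  1        95.00        90.2827        90.2827
  2        95.00        85.7997       171.5994
  3        95.00        81.5393       244.6178
  4        95.00        77.4904       309.9616
  5        95.00        73.6426       368.2128
  6     2,095.00     1,543.3713     9,260.2278
  Σ                  1,952.1260    10,444.9022
P = 1,952.1260; D_Mac = 5.35053 half-year periods = 2.67526 yrs; D_mod = 2.67526/(1+0.05225) = 2.54242 yrs.
ΔP/P ≈ -D_mod · Δy = -2.54242 × (-0.0195) = +0.049577 = +4.9577%.

+4.96%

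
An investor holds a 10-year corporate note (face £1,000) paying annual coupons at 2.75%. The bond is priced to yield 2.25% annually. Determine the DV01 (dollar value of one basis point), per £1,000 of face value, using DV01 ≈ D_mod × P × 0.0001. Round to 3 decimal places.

Periodic yield y = 0.0225.
  t   CF        PV=CF/(1+0.0225)^t    t·PV
  1        27.50        26.8949        26.8949
  2        27.50        26.3030        52.6061
  3        27.50        25.7243        77.1728
  4        27.50        25.1582       100.6328
  5        27.50        24.6046       123.0229
  6        27.50        24.0632       144.3790
  7        27.50        23.5337       164.7356
  8        27.50        23.0158       184.1264
  9        27.50        22.5093       202.5841
  10    1,027.50       822.5242     8,225.2416
  Σ                  1,044.3311     9,301.3962
P = 1,044.3311; D_Mac = 8.90656 yrs; D_mod = 8.71057 yrs.
DV01 ≈ 8.71057 × 1,044.3311 × 0.0001 = 0.909672.

£0.910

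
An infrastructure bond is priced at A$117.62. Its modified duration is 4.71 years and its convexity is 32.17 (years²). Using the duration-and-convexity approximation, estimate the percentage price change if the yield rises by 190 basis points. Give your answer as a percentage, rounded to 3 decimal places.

Duration effect: -D_mod·Δy = -4.71 × (+0.019) = -0.089490
Convexity effect: ½·C·(Δy)² = 0.5 × 32.17 × (0.019)² = +0.005806685
ΔP/P ≈ -0.089490 + 0.005806685 = -0.083683315
= -8.3683315%.

-8.368%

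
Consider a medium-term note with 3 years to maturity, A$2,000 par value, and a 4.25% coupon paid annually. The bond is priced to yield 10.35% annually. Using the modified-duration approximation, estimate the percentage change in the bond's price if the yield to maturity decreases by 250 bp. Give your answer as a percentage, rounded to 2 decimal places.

+6.50%

Periodic yield y = 0.1035. Modified duration first:
  t   CF        PV=CF/(1+0.1035)^t    t·PV
  1        85.00        77.0276        77.0276
  2        85.00        69.8030       139.6061
  3     2,085.00     1,551.6331     4,654.8994
  Σ                  1,698.4638     4,871.5331
P = 1,698.4638; D_Mac = 2.86820 yrs; D_mod = 2.86820/(1+0.1035) = 2.59918 yrs.
ΔP/P ≈ -D_mod · Δy = -2.59918 × (-0.025) = +0.064980 = +6.4980%.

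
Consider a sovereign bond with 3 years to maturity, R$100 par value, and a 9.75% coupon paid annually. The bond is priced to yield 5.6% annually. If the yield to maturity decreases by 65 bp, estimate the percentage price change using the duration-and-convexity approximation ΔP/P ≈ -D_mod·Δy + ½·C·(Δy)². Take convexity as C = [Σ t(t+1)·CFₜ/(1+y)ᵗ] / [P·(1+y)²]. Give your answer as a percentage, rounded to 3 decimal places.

+1.716%

With y = 0.056:
  t   CF        PV=CF/(1+0.056)^t    t·PV        t(t+1)·PV
  1         9.75         9.2330         9.2330          18.4659
  2         9.75         8.7433        17.4867          52.4600
  3       109.75        93.1993       279.5980       1,118.3919
  Σ                    111.1756       306.3176       1,189.3178
P = 111.1756; D_Mac = 2.75526 yrs; D_mod = 2.60915 yrs; C = 9.59314.
Duration effect: -2.60915 × (-0.0065) = +0.016959
Convexity effect: 0.5 × 9.59314 × (-0.0065)² = +0.0002027
ΔP/P ≈ +0.016959 + 0.0002027 = +0.017162 = +1.7162%.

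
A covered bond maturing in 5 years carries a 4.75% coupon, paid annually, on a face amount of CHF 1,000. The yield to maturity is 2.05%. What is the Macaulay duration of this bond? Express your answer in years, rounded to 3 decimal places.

Periodic yield y = 0.0205. Discount each cash flow and weight by its year:
  t   CF        PV=CF/(1+0.0205)^t    t·PV
  1        47.50        46.5458        46.5458
  2        47.50        45.6108        91.2216
  3        47.50        44.6946       134.0837
  4        47.50        43.7967       175.1869
  5     1,047.50       946.4311     4,732.1553
  Σ                  1,127.0789     5,179.1932
Price P = Σ PV = 1,127.0789.
Macaulay duration = Σ(t·PV) / P = 5,179.1932 / 1,127.0789 = 4.59524 years.

4.595 years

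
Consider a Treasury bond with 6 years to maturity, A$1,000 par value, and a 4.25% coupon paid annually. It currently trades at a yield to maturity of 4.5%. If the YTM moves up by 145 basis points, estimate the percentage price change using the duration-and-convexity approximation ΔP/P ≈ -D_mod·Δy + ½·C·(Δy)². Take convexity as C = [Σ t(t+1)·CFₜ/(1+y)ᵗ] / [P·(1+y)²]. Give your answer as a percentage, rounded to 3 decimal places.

-7.163%

With y = 0.045:
  t   CF        PV=CF/(1+0.045)^t    t·PV        t(t+1)·PV
  1        42.50        40.6699        40.6699          81.3397
  2        42.50        38.9185        77.8370         233.5111
  3        42.50        37.2426       111.7278         446.9113
  4        42.50        35.6389       142.5554         712.7771
  5        42.50        34.1042       170.5208       1,023.1251
  6     1,042.50       800.5313     4,803.1878      33,622.3149
  Σ                    987.1053     5,346.4988      36,119.9792
P = 987.1053; D_Mac = 5.41634 yrs; D_mod = 5.18310 yrs; C = 33.50822.
Duration effect: -5.18310 × (+0.0145) = -0.075155
Convexity effect: 0.5 × 33.50822 × (0.0145)² = +0.0035226
ΔP/P ≈ -0.075155 + 0.0035226 = -0.071632 = -7.1632%.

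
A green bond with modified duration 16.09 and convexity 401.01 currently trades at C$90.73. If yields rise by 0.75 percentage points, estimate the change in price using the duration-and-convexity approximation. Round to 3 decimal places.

Duration effect: -D_mod·Δy = -16.09 × (+0.0075) = -0.120675
Convexity effect: ½·C·(Δy)² = 0.5 × 401.01 × (0.0075)² = +0.01127840625
ΔP/P ≈ -0.120675 + 0.01127840625 = -0.10939659375
ΔP ≈ 90.73 × (-0.10939659375) = -9.9255529509375.

-C$9.926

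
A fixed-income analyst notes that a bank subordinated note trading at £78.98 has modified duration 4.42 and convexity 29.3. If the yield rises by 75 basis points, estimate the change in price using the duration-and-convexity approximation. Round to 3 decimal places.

Duration effect: -D_mod·Δy = -4.42 × (+0.0075) = -0.033150
Convexity effect: ½·C·(Δy)² = 0.5 × 29.3 × (0.0075)² = +0.0008240625
ΔP/P ≈ -0.033150 + 0.0008240625 = -0.0323259375
ΔP ≈ 78.98 × (-0.0323259375) = -2.55310254375.

-£2.553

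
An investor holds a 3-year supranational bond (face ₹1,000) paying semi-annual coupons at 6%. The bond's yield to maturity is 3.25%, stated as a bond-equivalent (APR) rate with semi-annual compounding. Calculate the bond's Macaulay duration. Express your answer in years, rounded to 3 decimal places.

2.799 years

Periodic yield y = 0.01625. Discount each cash flow and weight by its period:
  t   CF        PV=CF/(1+0.01625)^t    t·PV
  1        30.00        29.5203        29.5203
  2        30.00        29.0483        58.0965
  3        30.00        28.5838        85.7513
  4        30.00        28.1267       112.5069
  5        30.00        27.6770       138.3848
  6     1,030.00       935.0479     5,610.2876
  Σ                  1,078.0039     6,034.5474
Price P = Σ PV = 1,078.0039.
Macaulay duration = Σ(t·PV) / P = 6,034.5474 / 1,078.0039 = 5.59789 half-year periods.
In years: 5.59789 / 2 = 2.79894 years.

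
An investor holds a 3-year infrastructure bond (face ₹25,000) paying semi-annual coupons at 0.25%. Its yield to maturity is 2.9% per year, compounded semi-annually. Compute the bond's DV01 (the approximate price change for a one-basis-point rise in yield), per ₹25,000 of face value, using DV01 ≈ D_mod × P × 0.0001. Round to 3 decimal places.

Periodic yield y = 0.0145.
  t   CF        PV=CF/(1+0.0145)^t    t·PV
  1        31.25        30.8034        30.8034
  2        31.25        30.3631        60.7262
  3        31.25        29.9291        89.7873
  4        31.25        29.5013       118.0054
  5        31.25        29.0797       145.3984
  6    25,031.25    22,959.9125   137,759.4753
  Σ                 23,109.5891   138,204.1960
P = 23,109.5891; D_Mac = 5.98038 half-year periods = 2.99019 yrs; D_mod = 2.94745 yrs.
DV01 ≈ 2.94745 × 23,109.5891 × 0.0001 = 6.811444.

₹6.811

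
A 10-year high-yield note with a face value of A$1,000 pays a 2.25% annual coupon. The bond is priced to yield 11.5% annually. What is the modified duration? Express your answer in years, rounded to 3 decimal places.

Periodic yield y = 0.115. First find Macaulay duration:
  t   CF        PV=CF/(1+0.115)^t    t·PV
  1        22.50        20.1794        20.1794
  2        22.50        18.0981        36.1962
  3        22.50        16.2315        48.6944
  4        22.50        14.5574        58.2295
  5        22.50        13.0559        65.2797
  6        22.50        11.7094        70.2562
  7        22.50        10.5017        73.5117
  8        22.50         9.4185        75.3483
  9        22.50         8.4471        76.0241
  10    1,022.50       344.2823     3,442.8226
  Σ                    466.4812     3,966.5421
P = 466.4812; Macaulay duration = 3,966.5421 / 466.4812 = 8.50311 years.
Modified duration = D_Mac / (1 + y) = 8.50311 / 1.115 = 7.62611 years.

7.626 years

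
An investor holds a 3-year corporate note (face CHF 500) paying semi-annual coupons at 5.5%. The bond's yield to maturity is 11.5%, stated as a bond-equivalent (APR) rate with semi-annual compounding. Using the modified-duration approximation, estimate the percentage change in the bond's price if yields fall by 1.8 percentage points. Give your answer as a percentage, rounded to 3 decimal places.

+4.744%

Periodic yield y = 0.0575. Modified duration first:
  t   CF        PV=CF/(1+0.0575)^t    t·PV
  1        13.75        13.0024        13.0024
  2        13.75        12.2954        24.5908
  3        13.75        11.6268        34.8805
  4        13.75        10.9946        43.9786
  5        13.75        10.3968        51.9841
  6       513.75       367.3411     2,204.0469
  Σ                    425.6572     2,372.4832
P = 425.6572; D_Mac = 5.57369 half-year periods = 2.78685 yrs; D_mod = 2.78685/(1+0.0575) = 2.63532 yrs.
ΔP/P ≈ -D_mod · Δy = -2.63532 × (-0.018) = +0.047436 = +4.7436%.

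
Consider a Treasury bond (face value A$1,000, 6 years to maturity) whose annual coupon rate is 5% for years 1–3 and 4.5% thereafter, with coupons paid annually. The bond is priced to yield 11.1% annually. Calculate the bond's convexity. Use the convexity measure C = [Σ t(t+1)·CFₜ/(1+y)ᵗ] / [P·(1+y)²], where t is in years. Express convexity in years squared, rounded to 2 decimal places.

With y = 0.111:
  t   CF        PV=CF/(1+0.111)^t    t·PV        t(t+1)·PV
  1        50.00        45.0045        45.0045          90.0090
  2        50.00        40.5081        81.0162         243.0486
  3        50.00        36.4609       109.3828         437.5312
  4        45.00        29.5363       118.1453         590.7263
  5        45.00        26.5853       132.9267         797.5602
  6     1,045.00       555.6892     3,334.1351      23,338.9454
  Σ                    733.7844     3,820.6105      25,497.8207
P = 733.7844.
Convexity = Σ t(t+1)·PV / [P·(1+y)²] = 25,497.8207 / (733.7844 × 1.234321) = 28.15182.

28.15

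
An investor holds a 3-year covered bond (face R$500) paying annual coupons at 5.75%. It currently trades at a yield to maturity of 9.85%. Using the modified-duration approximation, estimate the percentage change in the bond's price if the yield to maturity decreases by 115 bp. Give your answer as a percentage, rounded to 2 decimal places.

+2.96%

Periodic yield y = 0.0985. Modified duration first:
  t   CF        PV=CF/(1+0.0985)^t    t·PV
  1        28.75        26.1721        26.1721
  2        28.75        23.8253        47.6505
  3       528.75       398.8873     1,196.6619
  Σ                    448.8846     1,270.4844
P = 448.8846; D_Mac = 2.83031 yrs; D_mod = 2.83031/(1+0.0985) = 2.57653 yrs.
ΔP/P ≈ -D_mod · Δy = -2.57653 × (-0.0115) = +0.029630 = +2.9630%.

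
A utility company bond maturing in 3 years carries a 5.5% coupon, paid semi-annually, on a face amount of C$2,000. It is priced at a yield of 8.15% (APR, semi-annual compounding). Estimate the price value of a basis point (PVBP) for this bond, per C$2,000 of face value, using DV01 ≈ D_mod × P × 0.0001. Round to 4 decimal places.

C$0.5004

Periodic yield y = 0.04075.
  t   CF        PV=CF/(1+0.04075)^t    t·PV
  1        55.00        52.8465        52.8465
  2        55.00        50.7773       101.5547
  3        55.00        48.7892       146.3675
  4        55.00        46.8789       187.5154
  5        55.00        45.0433       225.2167
  6     2,055.00     1,617.0867     9,702.5203
  Σ                  1,861.4219    10,416.0211
P = 1,861.4219; D_Mac = 5.59573 half-year periods = 2.79787 yrs; D_mod = 2.68832 yrs.
DV01 ≈ 2.68832 × 1,861.4219 × 0.0001 = 0.500409.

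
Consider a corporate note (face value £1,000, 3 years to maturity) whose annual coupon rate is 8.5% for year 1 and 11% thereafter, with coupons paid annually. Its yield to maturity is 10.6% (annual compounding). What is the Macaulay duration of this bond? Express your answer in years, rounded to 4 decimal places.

2.7532 years

Periodic yield y = 0.106. Discount each cash flow and weight by its year:
  t   CF        PV=CF/(1+0.106)^t    t·PV
  1        85.00        76.8535        76.8535
  2       110.00        89.9254       179.8508
  3     1,110.00       820.4603     2,461.3810
  Σ                    987.2393     2,718.0854
Price P = Σ PV = 987.2393.
Macaulay duration = Σ(t·PV) / P = 2,718.0854 / 987.2393 = 2.75322 years.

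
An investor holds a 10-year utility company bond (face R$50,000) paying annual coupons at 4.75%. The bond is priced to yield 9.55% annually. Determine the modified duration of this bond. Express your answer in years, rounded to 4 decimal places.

Periodic yield y = 0.0955. First find Macaulay duration:
  t   CF        PV=CF/(1+0.0955)^t    t·PV
  1     2,375.00     2,167.9598     2,167.9598
  2     2,375.00     1,978.9684     3,957.9367
  3     2,375.00     1,806.4522     5,419.3565
  4     2,375.00     1,648.9751     6,595.9002
  5     2,375.00     1,505.2260     7,526.1299
  6     2,375.00     1,374.0082     8,244.0492
  7     2,375.00     1,254.2293     8,779.6051
  8     2,375.00     1,144.8921     9,159.1368
  9     2,375.00     1,045.0864     9,405.7772
  10   52,375.00    21,037.7949   210,377.9491
  Σ                 34,963.5923   271,633.8005
P = 34,963.5923; Macaulay duration = 271,633.8005 / 34,963.5923 = 7.76905 years.
Modified duration = D_Mac / (1 + y) = 7.76905 / 1.0955 = 7.09178 years.

7.0918 years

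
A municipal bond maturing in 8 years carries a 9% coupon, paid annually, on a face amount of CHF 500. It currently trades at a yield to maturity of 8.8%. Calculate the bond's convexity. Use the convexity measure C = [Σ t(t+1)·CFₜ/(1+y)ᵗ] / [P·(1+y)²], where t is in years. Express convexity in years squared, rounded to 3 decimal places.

41.403

With y = 0.088:
  t   CF        PV=CF/(1+0.088)^t    t·PV        t(t+1)·PV
  1        45.00        41.3603        41.3603          82.7206
  2        45.00        38.0150        76.0300         228.0899
  3        45.00        34.9402       104.8207         419.2828
  4        45.00        32.1142       128.4567         642.2837
  5        45.00        29.5167       147.5836         885.5015
  6        45.00        27.1293       162.7760       1,139.4321
  7        45.00        24.9351       174.5454       1,396.3628
  8       545.00       277.5654     2,220.5233      19,984.7093
  Σ                    505.5762     3,056.0959      24,778.3827
P = 505.5762.
Convexity = Σ t(t+1)·PV / [P·(1+y)²] = 24,778.3827 / (505.5762 × 1.183744) = 41.40269.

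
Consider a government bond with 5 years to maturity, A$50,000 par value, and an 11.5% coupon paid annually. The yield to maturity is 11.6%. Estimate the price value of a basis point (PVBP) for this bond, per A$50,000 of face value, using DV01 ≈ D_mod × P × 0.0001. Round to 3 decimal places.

A$18.159

Periodic yield y = 0.116.
  t   CF        PV=CF/(1+0.116)^t    t·PV
  1     5,750.00     5,152.3297     5,152.3297
  2     5,750.00     4,616.7829     9,233.5659
  3     5,750.00     4,136.9023    12,410.7068
  4     5,750.00     3,706.9017    14,827.6067
  5    55,750.00    32,205.0441   161,025.2207
  Σ                 49,817.9608   202,649.4298
P = 49,817.9608; D_Mac = 4.06780 yrs; D_mod = 3.64498 yrs.
DV01 ≈ 3.64498 × 49,817.9608 × 0.0001 = 18.158551.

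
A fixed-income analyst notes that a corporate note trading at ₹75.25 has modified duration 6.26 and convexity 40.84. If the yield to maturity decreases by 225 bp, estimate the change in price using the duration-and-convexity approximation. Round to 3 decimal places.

+₹11.377

Duration effect: -D_mod·Δy = -6.26 × (-0.0225) = +0.140850
Convexity effect: ½·C·(Δy)² = 0.5 × 40.84 × (-0.0225)² = +0.010337625
ΔP/P ≈ +0.140850 + 0.010337625 = +0.151187625
ΔP ≈ 75.25 × (+0.151187625) = +11.37686878125.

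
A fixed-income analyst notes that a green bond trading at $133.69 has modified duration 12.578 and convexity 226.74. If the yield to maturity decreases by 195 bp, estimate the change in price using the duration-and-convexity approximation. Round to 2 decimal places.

+$38.55

Duration effect: -D_mod·Δy = -12.578 × (-0.0195) = +0.245271
Convexity effect: ½·C·(Δy)² = 0.5 × 226.74 × (-0.0195)² = +0.0431089425
ΔP/P ≈ +0.245271 + 0.0431089425 = +0.2883799425
ΔP ≈ 133.69 × (+0.2883799425) = +38.553514512825.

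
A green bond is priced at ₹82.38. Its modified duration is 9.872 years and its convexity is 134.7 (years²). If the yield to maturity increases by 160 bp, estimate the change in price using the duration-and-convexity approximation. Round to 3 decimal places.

Duration effect: -D_mod·Δy = -9.872 × (+0.016) = -0.157952
Convexity effect: ½·C·(Δy)² = 0.5 × 134.7 × (0.016)² = +0.0172416
ΔP/P ≈ -0.157952 + 0.0172416 = -0.1407104
ΔP ≈ 82.38 × (-0.1407104) = -11.591722752.

-₹11.592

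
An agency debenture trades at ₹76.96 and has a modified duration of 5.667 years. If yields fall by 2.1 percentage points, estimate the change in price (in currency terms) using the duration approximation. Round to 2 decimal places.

+₹9.16

Duration approximation: ΔP/P ≈ -D_mod · Δy = -5.667 × (-0.021) = +0.119007.
ΔP ≈ 76.96 × (+0.119007) = +9.15877872.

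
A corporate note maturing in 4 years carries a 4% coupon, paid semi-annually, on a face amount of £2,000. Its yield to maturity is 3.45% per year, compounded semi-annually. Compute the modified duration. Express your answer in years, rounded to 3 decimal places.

Periodic yield y = 0.01725. First find Macaulay duration:
  t   CF        PV=CF/(1+0.01725)^t    t·PV
  1        40.00        39.3217        39.3217
  2        40.00        38.6549        77.3098
  3        40.00        37.9994       113.9982
  4        40.00        37.3550       149.4202
  5        40.00        36.7216       183.6080
  6        40.00        36.0989       216.5933
  7        40.00        35.4867       248.4072
  8     2,040.00     1,779.1337    14,233.0694
  Σ                  2,040.7719    15,261.7277
P = 2,040.7719; Macaulay duration = 15,261.7277 / 2,040.7719 = 7.47841 half-year periods = 3.73920 years.
Modified duration = D_Mac / (1 + y) = 3.73920 / 1.01725 = 3.67580 years.

3.676 years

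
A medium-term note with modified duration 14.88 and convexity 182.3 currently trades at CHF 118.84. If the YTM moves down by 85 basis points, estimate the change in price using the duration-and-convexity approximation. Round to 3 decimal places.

Duration effect: -D_mod·Δy = -14.88 × (-0.0085) = +0.126480
Convexity effect: ½·C·(Δy)² = 0.5 × 182.3 × (-0.0085)² = +0.0065855875
ΔP/P ≈ +0.126480 + 0.0065855875 = +0.1330655875
ΔP ≈ 118.84 × (+0.1330655875) = +15.8135144185.

+CHF 15.814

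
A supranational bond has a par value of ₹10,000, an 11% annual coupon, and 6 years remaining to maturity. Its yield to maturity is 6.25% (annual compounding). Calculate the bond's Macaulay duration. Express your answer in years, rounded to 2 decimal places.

4.83 years

Periodic yield y = 0.0625. Discount each cash flow and weight by its year:
  t   CF        PV=CF/(1+0.0625)^t    t·PV
  1     1,100.00     1,035.2941     1,035.2941
  2     1,100.00       974.3945     1,948.7889
  3     1,100.00       917.0771     2,751.2314
  4     1,100.00       863.1314     3,452.5257
  5     1,100.00       812.3590     4,061.7950
  6    11,100.00     7,715.2383    46,291.4300
  Σ                 12,317.4945    59,541.0651
Price P = Σ PV = 12,317.4945.
Macaulay duration = Σ(t·PV) / P = 59,541.0651 / 12,317.4945 = 4.83386 years.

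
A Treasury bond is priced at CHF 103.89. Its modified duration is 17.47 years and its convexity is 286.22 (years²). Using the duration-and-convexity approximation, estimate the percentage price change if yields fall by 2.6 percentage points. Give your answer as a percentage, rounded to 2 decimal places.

+55.10%

Duration effect: -D_mod·Δy = -17.47 × (-0.026) = +0.454220
Convexity effect: ½·C·(Δy)² = 0.5 × 286.22 × (-0.026)² = +0.09674236
ΔP/P ≈ +0.454220 + 0.09674236 = +0.55096236
= +55.096236%.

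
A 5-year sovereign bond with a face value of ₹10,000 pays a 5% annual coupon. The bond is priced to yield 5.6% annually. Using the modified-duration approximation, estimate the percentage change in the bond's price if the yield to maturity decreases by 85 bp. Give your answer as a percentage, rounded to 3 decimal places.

+3.654%

Periodic yield y = 0.056. Modified duration first:
  t   CF        PV=CF/(1+0.056)^t    t·PV
  1       500.00       473.4848       473.4848
  2       500.00       448.3758       896.7516
  3       500.00       424.5983     1,273.7949
  4       500.00       402.0817     1,608.3269
  5    10,500.00     7,995.9433    39,979.7167
  Σ                  9,744.4840    44,232.0749
P = 9,744.4840; D_Mac = 4.53919 yrs; D_mod = 4.53919/(1+0.056) = 4.29848 yrs.
ΔP/P ≈ -D_mod · Δy = -4.29848 × (-0.0085) = +0.036537 = +3.6537%.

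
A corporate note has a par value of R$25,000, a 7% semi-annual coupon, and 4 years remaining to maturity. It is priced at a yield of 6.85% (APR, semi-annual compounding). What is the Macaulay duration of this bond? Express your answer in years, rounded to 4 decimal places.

Periodic yield y = 0.03425. Discount each cash flow and weight by its period:
  t   CF        PV=CF/(1+0.03425)^t    t·PV
  1       875.00       846.0237       846.0237
  2       875.00       818.0070     1,636.0139
  3       875.00       790.9180     2,372.7540
  4       875.00       764.7261     3,058.9046
  5       875.00       739.4016     3,697.0082
  6       875.00       714.9158     4,289.4946
  7       875.00       691.2408     4,838.6854
  8    25,875.00    19,764.0581   158,112.4648
  Σ                 25,129.2911   178,851.3491
Price P = Σ PV = 25,129.2911.
Macaulay duration = Σ(t·PV) / P = 178,851.3491 / 25,129.2911 = 7.11725 half-year periods.
In years: 7.11725 / 2 = 3.55862 years.

3.5586 years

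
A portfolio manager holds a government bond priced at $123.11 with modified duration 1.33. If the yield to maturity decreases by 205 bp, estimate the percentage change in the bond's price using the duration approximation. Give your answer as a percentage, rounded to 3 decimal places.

Duration approximation: ΔP/P ≈ -D_mod · Δy = -1.33 × (-0.0205) = +0.027265.
As a percentage: +2.7265%.

+2.727%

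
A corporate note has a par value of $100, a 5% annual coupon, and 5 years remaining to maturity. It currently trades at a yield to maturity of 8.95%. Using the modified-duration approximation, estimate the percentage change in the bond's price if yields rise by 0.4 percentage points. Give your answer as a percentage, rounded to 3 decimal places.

-1.652%

Periodic yield y = 0.0895. Modified duration first:
  t   CF        PV=CF/(1+0.0895)^t    t·PV
  1         5.00         4.5893         4.5893
  2         5.00         4.2123         8.4245
  3         5.00         3.8662        11.5987
  4         5.00         3.5486        14.1945
  5       105.00        68.3995       341.9977
  Σ                     84.6159       380.8047
P = 84.6159; D_Mac = 4.50039 yrs; D_mod = 4.50039/(1+0.0895) = 4.13069 yrs.
ΔP/P ≈ -D_mod · Δy = -4.13069 × (+0.004) = -0.016523 = -1.6523%.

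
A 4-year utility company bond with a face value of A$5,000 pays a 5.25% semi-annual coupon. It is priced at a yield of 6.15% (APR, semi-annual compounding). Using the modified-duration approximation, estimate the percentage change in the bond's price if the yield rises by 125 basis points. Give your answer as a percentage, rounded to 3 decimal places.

Periodic yield y = 0.03075. Modified duration first:
  t   CF        PV=CF/(1+0.03075)^t    t·PV
  1       131.25       127.3345       127.3345
  2       131.25       123.5357       247.0715
  3       131.25       119.8503       359.5510
  4       131.25       116.2749       465.0996
  5       131.25       112.8061       564.0305
  6       131.25       109.4408       656.6448
  7       131.25       106.1759       743.2312
  8     5,131.25     4,027.1372    32,217.0977
  Σ                  4,842.5554    35,380.0607
P = 4,842.5554; D_Mac = 7.30607 half-year periods = 3.65304 yrs; D_mod = 3.65304/(1+0.03075) = 3.54406 yrs.
ΔP/P ≈ -D_mod · Δy = -3.54406 × (+0.0125) = -0.044301 = -4.4301%.

-4.430%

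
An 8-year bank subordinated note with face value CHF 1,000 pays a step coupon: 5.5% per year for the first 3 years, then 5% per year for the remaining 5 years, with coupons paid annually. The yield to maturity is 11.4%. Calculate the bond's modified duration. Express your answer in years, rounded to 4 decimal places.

5.7403 years

Periodic yield y = 0.114. First find Macaulay duration:
  t   CF        PV=CF/(1+0.114)^t    t·PV
  1        55.00        49.3716        49.3716
  2        55.00        44.3192        88.6385
  3        55.00        39.7839       119.3516
  4        50.00        32.4660       129.8641
  5        50.00        29.1437       145.7183
  6        50.00        26.1613       156.9676
  7        50.00        23.4841       164.3886
  8     1,050.00       442.6982     3,541.5857
  Σ                    687.4280     4,395.8861
P = 687.4280; Macaulay duration = 4,395.8861 / 687.4280 = 6.39469 years.
Modified duration = D_Mac / (1 + y) = 6.39469 / 1.114 = 5.74029 years.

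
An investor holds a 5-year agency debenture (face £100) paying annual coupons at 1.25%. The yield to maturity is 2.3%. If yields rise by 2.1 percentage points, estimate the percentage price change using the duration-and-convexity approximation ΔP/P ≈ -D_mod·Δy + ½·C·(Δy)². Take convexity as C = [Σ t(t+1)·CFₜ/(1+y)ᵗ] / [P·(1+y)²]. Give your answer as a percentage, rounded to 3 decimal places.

With y = 0.023:
  t   CF        PV=CF/(1+0.023)^t    t·PV        t(t+1)·PV
  1         1.25         1.2219         1.2219           2.4438
  2         1.25         1.1944         2.3888           7.1665
  3         1.25         1.1676         3.5027          14.0108
  4         1.25         1.1413         4.5653          22.8264
  5       101.25        90.3685       451.8423       2,711.0537
  Σ                     95.0937       463.5210       2,757.5013
P = 95.0937; D_Mac = 4.87436 yrs; D_mod = 4.76477 yrs; C = 27.70849.
Duration effect: -4.76477 × (+0.021) = -0.100060
Convexity effect: 0.5 × 27.70849 × (0.021)² = +0.0061097
ΔP/P ≈ -0.100060 + 0.0061097 = -0.093951 = -9.3951%.

-9.395%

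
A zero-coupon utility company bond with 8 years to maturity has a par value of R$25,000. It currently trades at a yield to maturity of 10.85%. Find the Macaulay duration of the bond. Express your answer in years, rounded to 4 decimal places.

8.0000 years

A zero-coupon bond has a single cash flow at maturity, so its Macaulay duration equals its maturity: 8 years.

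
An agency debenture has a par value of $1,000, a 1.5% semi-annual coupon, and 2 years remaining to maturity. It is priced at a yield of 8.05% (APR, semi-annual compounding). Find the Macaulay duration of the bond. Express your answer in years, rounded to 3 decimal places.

Periodic yield y = 0.04025. Discount each cash flow and weight by its period:
  t   CF        PV=CF/(1+0.04025)^t    t·PV
  1         7.50         7.2098         7.2098
  2         7.50         6.9308        13.8617
  3         7.50         6.6627        19.9880
  4     1,007.50       860.3876     3,441.5505
  Σ                    881.1909     3,482.6100
Price P = Σ PV = 881.1909.
Macaulay duration = Σ(t·PV) / P = 3,482.6100 / 881.1909 = 3.95216 half-year periods.
In years: 3.95216 / 2 = 1.97608 years.

1.976 years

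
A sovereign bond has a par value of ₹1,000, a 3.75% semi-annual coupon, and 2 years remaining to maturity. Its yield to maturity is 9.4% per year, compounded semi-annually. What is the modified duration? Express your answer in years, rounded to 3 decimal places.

Periodic yield y = 0.047. First find Macaulay duration:
  t   CF        PV=CF/(1+0.047)^t    t·PV
  1        18.75        17.9083        17.9083
  2        18.75        17.1044        34.2088
  3        18.75        16.3366        49.0097
  4     1,018.75       847.7756     3,391.1023
  Σ                    899.1249     3,492.2291
P = 899.1249; Macaulay duration = 3,492.2291 / 899.1249 = 3.88403 half-year periods = 1.94202 years.
Modified duration = D_Mac / (1 + y) = 1.94202 / 1.047 = 1.85484 years.

1.855 years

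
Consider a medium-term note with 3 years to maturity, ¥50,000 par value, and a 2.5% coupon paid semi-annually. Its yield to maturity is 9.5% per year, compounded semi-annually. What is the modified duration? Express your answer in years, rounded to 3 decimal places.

2.766 years

Periodic yield y = 0.0475. First find Macaulay duration:
  t   CF        PV=CF/(1+0.0475)^t    t·PV
  1       625.00       596.6587       596.6587
  2       625.00       569.6026     1,139.2052
  3       625.00       543.7734     1,631.3201
  4       625.00       519.1154     2,076.4615
  5       625.00       495.5755     2,477.8777
  6    50,625.00    38,321.3541   229,928.1245
  Σ                 41,046.0796   237,849.6476
P = 41,046.0796; Macaulay duration = 237,849.6476 / 41,046.0796 = 5.79470 half-year periods = 2.89735 years.
Modified duration = D_Mac / (1 + y) = 2.89735 / 1.0475 = 2.76597 years.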